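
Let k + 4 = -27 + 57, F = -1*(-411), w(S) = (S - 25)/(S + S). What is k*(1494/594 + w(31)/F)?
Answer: 9165884/140151 ≈ 65.400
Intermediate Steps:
w(S) = (-25 + S)/(2*S) (w(S) = (-25 + S)/((2*S)) = (-25 + S)*(1/(2*S)) = (-25 + S)/(2*S))
F = 411
k = 26 (k = -4 + (-27 + 57) = -4 + 30 = 26)
k*(1494/594 + w(31)/F) = 26*(1494/594 + ((1/2)*(-25 + 31)/31)/411) = 26*(1494*(1/594) + ((1/2)*(1/31)*6)*(1/411)) = 26*(83/33 + (3/31)*(1/411)) = 26*(83/33 + 1/4247) = 26*(352534/140151) = 9165884/140151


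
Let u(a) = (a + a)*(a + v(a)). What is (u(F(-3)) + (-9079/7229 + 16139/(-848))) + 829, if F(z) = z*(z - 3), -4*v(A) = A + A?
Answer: 6943743553/6130192 ≈ 1132.7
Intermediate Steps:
v(A) = -A/2 (v(A) = -(A + A)/4 = -A/2)
F(z) = z*(-3 + z)
u(a) = a² (u(a) = (a + a)*(a - a/2) = (2*a)*(a/2) = a²)
(u(F(-3)) + (-9079/7229 + 16139/(-848))) + 829 = ((-3*(-3 - 3))² + (-9079/7229 + 16139/(-848))) + 829 = ((-3*(-6))² + (-9079*1/7229 + 16139*(-1/848))) + 829 = (18² + (-9079/7229 - 16139/848)) + 829 = (324 - 124367823/6130192) + 829 = 1861814385/6130192 + 829 = 6943743553/6130192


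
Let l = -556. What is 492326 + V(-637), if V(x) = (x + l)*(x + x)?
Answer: 2012208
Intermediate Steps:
V(x) = 2*x*(-556 + x) (V(x) = (x - 556)*(x + x) = (-556 + x)*(2*x) = 2*x*(-556 + x))
492326 + V(-637) = 492326 + 2*(-637)*(-556 - 637) = 492326 + 2*(-637)*(-1193) = 492326 + 1519882 = 2012208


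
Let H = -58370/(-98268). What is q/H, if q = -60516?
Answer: -2973393144/29185 ≈ -1.0188e+5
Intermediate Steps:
H = 29185/49134 (H = -58370*(-1/98268) = 29185/49134 ≈ 0.59399)
q/H = -60516/29185/49134 = -60516*49134/29185 = -2973393144/29185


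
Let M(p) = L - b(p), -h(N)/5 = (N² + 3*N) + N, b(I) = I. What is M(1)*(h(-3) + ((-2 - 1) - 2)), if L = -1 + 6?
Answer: 40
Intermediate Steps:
L = 5
h(N) = -20*N - 5*N² (h(N) = -5*((N² + 3*N) + N) = -5*(N² + 4*N) = -20*N - 5*N²)
M(p) = 5 - p
M(1)*(h(-3) + ((-2 - 1) - 2)) = (5 - 1*1)*(-5*(-3)*(4 - 3) + ((-2 - 1) - 2)) = (5 - 1)*(-5*(-3)*1 + (-3 - 2)) = 4*(15 - 5) = 4*10 = 40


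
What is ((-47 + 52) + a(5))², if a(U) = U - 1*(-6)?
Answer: 256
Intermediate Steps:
a(U) = 6 + U (a(U) = U + 6 = 6 + U)
((-47 + 52) + a(5))² = ((-47 + 52) + (6 + 5))² = (5 + 11)² = 16² = 256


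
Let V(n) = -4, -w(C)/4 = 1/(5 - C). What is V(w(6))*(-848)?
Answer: 3392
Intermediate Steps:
w(C) = -4/(5 - C)
V(w(6))*(-848) = -4*(-848) = 3392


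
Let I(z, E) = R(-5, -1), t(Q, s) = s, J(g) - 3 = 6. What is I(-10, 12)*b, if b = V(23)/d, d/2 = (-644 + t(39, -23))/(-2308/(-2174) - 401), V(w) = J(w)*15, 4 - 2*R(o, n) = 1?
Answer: 176066865/2900116 ≈ 60.710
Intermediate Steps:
R(o, n) = 3/2 (R(o, n) = 2 - ½*1 = 2 - ½ = 3/2)
J(g) = 9 (J(g) = 3 + 6 = 9)
V(w) = 135 (V(w) = 9*15 = 135)
I(z, E) = 3/2
d = 1450058/434733 (d = 2*((-644 - 23)/(-2308/(-2174) - 401)) = 2*(-667/(-2308*(-1/2174) - 401)) = 2*(-667/(1154/1087 - 401)) = 2*(-667/(-434733/1087)) = 2*(-667*(-1087/434733)) = 2*(725029/434733) = 1450058/434733 ≈ 3.3355)
b = 58688955/1450058 (b = 135/(1450058/434733) = 135*(434733/1450058) = 58688955/1450058 ≈ 40.474)
I(-10, 12)*b = (3/2)*(58688955/1450058) = 176066865/2900116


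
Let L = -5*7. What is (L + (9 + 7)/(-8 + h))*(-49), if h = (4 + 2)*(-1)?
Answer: 1771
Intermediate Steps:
h = -6 (h = 6*(-1) = -6)
L = -35
(L + (9 + 7)/(-8 + h))*(-49) = (-35 + (9 + 7)/(-8 - 6))*(-49) = (-35 + 16/(-14))*(-49) = (-35 + 16*(-1/14))*(-49) = (-35 - 8/7)*(-49) = -253/7*(-49) = 1771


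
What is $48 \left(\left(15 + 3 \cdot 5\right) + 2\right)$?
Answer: $1536$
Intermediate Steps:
$48 \left(\left(15 + 3 \cdot 5\right) + 2\right) = 48 \left(\left(15 + 15\right) + 2\right) = 48 \left(30 + 2\right) = 48 \cdot 32 = 1536$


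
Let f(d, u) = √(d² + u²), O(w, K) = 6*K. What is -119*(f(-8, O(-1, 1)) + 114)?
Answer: -14756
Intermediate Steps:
-119*(f(-8, O(-1, 1)) + 114) = -119*(√((-8)² + (6*1)²) + 114) = -119*(√(64 + 6²) + 114) = -119*(√(64 + 36) + 114) = -119*(√100 + 114) = -119*(10 + 114) = -119*124 = -14756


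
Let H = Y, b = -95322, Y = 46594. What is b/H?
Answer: -47661/23297 ≈ -2.0458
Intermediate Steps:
H = 46594
b/H = -95322/46594 = -95322*1/46594 = -47661/23297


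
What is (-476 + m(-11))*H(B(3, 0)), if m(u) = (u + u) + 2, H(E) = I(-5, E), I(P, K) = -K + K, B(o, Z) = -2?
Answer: 0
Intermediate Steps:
I(P, K) = 0
H(E) = 0
m(u) = 2 + 2*u (m(u) = 2*u + 2 = 2 + 2*u)
(-476 + m(-11))*H(B(3, 0)) = (-476 + (2 + 2*(-11)))*0 = (-476 + (2 - 22))*0 = (-476 - 20)*0 = -496*0 = 0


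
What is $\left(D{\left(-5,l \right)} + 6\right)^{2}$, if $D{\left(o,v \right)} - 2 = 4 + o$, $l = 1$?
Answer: $49$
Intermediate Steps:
$D{\left(o,v \right)} = 6 + o$ ($D{\left(o,v \right)} = 2 + \left(4 + o\right) = 6 + o$)
$\left(D{\left(-5,l \right)} + 6\right)^{2} = \left(\left(6 - 5\right) + 6\right)^{2} = \left(1 + 6\right)^{2} = 7^{2} = 49$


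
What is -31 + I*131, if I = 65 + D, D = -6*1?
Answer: 7698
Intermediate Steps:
D = -6
I = 59 (I = 65 - 6 = 59)
-31 + I*131 = -31 + 59*131 = -31 + 7729 = 7698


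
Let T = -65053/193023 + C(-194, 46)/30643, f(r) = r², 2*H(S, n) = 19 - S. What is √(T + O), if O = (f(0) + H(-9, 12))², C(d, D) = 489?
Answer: 2*√21129039389702885357/657200421 ≈ 13.989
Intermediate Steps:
H(S, n) = 19/2 - S/2 (H(S, n) = (19 - S)/2 = 19/2 - S/2)
O = 196 (O = (0² + (19/2 - ½*(-9)))² = (0 + (19/2 + 9/2))² = (0 + 14)² = 14² = 196)
T = -1899030832/5914803789 (T = -65053/193023 + 489/30643 = -1899030832/5914803789 ≈ -0.32106)
√(T + O) = √(-1899030832/5914803789 + 196) = √(1157402511812/5914803789) = 2*√21129039389702885357/657200421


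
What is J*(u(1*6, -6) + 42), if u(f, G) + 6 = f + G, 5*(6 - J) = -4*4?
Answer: 1656/5 ≈ 331.20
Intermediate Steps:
J = 46/5 (J = 6 - (-4)*4/5 = 6 - ⅕*(-16) = 6 + 16/5 = 46/5 ≈ 9.2000)
u(f, G) = -6 + G + f (u(f, G) = -6 + (f + G) = -6 + (G + f) = -6 + G + f)
J*(u(1*6, -6) + 42) = 46*((-6 - 6 + 1*6) + 42)/5 = 46*((-6 - 6 + 6) + 42)/5 = 46*(-6 + 42)/5 = (46/5)*36 = 1656/5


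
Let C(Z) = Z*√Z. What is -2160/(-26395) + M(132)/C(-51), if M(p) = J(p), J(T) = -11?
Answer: 432/5279 - 11*I*√51/2601 ≈ 0.081834 - 0.030202*I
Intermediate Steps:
M(p) = -11
C(Z) = Z^(3/2)
-2160/(-26395) + M(132)/C(-51) = -2160/(-26395) - 11*I*√51/2601 = -2160*(-1/26395) - 11*I*√51/2601 = 432/5279 - 11*I*√51/2601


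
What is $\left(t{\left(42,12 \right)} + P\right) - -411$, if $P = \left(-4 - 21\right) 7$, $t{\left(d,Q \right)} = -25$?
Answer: $211$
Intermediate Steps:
$P = -175$ ($P = \left(-25\right) 7 = -175$)
$\left(t{\left(42,12 \right)} + P\right) - -411 = \left(-25 - 175\right) - -411 = -200 + 411 = 211$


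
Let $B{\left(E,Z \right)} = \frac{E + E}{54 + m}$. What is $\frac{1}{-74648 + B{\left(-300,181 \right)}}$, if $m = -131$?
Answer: $- \frac{77}{5747296} \approx -1.3398 \cdot 10^{-5}$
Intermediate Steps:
$B{\left(E,Z \right)} = - \frac{2 E}{77}$ ($B{\left(E,Z \right)} = \frac{E + E}{54 - 131} = \frac{2 E}{-77} = 2 E \left(- \frac{1}{77}\right) = - \frac{2 E}{77}$)
$\frac{1}{-74648 + B{\left(-300,181 \right)}} = \frac{1}{-74648 - - \frac{600}{77}} = \frac{1}{-74648 + \frac{600}{77}} = \frac{1}{- \frac{5747296}{77}} = - \frac{77}{5747296}$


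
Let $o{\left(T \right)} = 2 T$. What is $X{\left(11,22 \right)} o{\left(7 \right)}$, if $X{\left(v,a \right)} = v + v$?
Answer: $308$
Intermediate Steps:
$X{\left(v,a \right)} = 2 v$
$X{\left(11,22 \right)} o{\left(7 \right)} = 2 \cdot 11 \cdot 2 \cdot 7 = 22 \cdot 14 = 308$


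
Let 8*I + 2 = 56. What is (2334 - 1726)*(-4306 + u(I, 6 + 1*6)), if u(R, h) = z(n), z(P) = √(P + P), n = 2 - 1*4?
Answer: -2618048 + 1216*I ≈ -2.618e+6 + 1216.0*I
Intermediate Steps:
I = 27/4 (I = -¼ + (⅛)*56 = -¼ + 7 = 27/4 ≈ 6.7500)
n = -2 (n = 2 - 4 = -2)
z(P) = √2*√P (z(P) = √(2*P) = √2*√P)
u(R, h) = 2*I (u(R, h) = √2*√(-2) = √2*(I*√2) = 2*I)
(2334 - 1726)*(-4306 + u(I, 6 + 1*6)) = (2334 - 1726)*(-4306 + 2*I) = 608*(-4306 + 2*I) = -2618048 + 1216*I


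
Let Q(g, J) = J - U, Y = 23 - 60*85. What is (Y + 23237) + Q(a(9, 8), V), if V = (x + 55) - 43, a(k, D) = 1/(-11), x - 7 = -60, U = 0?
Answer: 18119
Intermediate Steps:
x = -53 (x = 7 - 60 = -53)
a(k, D) = -1/11
Y = -5077 (Y = 23 - 5100 = -5077)
V = -41 (V = (-53 + 55) - 43 = 2 - 43 = -41)
Q(g, J) = J (Q(g, J) = J - 1*0 = J + 0 = J)
(Y + 23237) + Q(a(9, 8), V) = (-5077 + 23237) - 41 = 18160 - 41 = 18119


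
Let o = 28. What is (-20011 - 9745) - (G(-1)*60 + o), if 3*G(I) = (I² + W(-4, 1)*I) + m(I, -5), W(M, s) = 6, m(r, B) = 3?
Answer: -29744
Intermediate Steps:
G(I) = 1 + 2*I + I²/3 (G(I) = ((I² + 6*I) + 3)/3 = (3 + I² + 6*I)/3 = 1 + 2*I + I²/3)
(-20011 - 9745) - (G(-1)*60 + o) = (-20011 - 9745) - ((1 + 2*(-1) + (⅓)*(-1)²)*60 + 28) = -29756 - ((1 - 2 + (⅓)*1)*60 + 28) = -29756 - ((1 - 2 + ⅓)*60 + 28) = -29756 - (-⅔*60 + 28) = -29756 - (-40 + 28) = -29756 - 1*(-12) = -29756 + 12 = -29744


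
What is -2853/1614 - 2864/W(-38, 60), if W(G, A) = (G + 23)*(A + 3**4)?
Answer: -470533/1137870 ≈ -0.41352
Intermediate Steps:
W(G, A) = (23 + G)*(81 + A) (W(G, A) = (23 + G)*(A + 81) = (23 + G)*(81 + A))
-2853/1614 - 2864/W(-38, 60) = -2853/1614 - 2864/(1863 + 23*60 + 81*(-38) + 60*(-38)) = -2853*1/1614 - 2864/(1863 + 1380 - 3078 - 2280) = -951/538 - 2864/(-2115) = -951/538 - 2864*(-1/2115) = -951/538 + 2864/2115 = -470533/1137870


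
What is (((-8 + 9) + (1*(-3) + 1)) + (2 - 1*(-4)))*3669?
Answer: 18345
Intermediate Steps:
(((-8 + 9) + (1*(-3) + 1)) + (2 - 1*(-4)))*3669 = ((1 + (-3 + 1)) + (2 + 4))*3669 = ((1 - 2) + 6)*3669 = (-1 + 6)*3669 = 5*3669 = 18345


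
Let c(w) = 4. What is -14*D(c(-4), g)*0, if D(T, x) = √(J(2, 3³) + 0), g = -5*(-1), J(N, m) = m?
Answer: 0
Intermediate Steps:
g = 5
D(T, x) = 3*√3 (D(T, x) = √(3³ + 0) = √(27 + 0) = √27 = 3*√3)
-14*D(c(-4), g)*0 = -42*√3*0 = 0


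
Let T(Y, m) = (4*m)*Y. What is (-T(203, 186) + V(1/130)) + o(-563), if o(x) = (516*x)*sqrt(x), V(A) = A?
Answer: -19634159/130 - 290508*I*sqrt(563) ≈ -1.5103e+5 - 6.8931e+6*I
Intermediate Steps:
o(x) = 516*x**(3/2)
T(Y, m) = 4*Y*m
(-T(203, 186) + V(1/130)) + o(-563) = (-4*203*186 + 1/130) + 516*(-563)**(3/2) = (-1*151032 + 1/130) + 516*(-563*I*sqrt(563)) = (-151032 + 1/130) - 290508*I*sqrt(563) = -19634159/130 - 290508*I*sqrt(563)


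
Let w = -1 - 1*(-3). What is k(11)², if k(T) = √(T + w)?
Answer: 13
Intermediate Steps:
w = 2 (w = -1 + 3 = 2)
k(T) = √(2 + T) (k(T) = √(T + 2) = √(2 + T))
k(11)² = (√(2 + 11))² = (√13)² = 13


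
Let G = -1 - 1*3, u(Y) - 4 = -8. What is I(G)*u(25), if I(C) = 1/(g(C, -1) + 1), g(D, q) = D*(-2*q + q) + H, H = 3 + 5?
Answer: -4/5 ≈ -0.80000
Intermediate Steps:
u(Y) = -4 (u(Y) = 4 - 8 = -4)
G = -4 (G = -1 - 3 = -4)
H = 8
g(D, q) = 8 - D*q (g(D, q) = D*(-2*q + q) + 8 = D*(-q) + 8 = -D*q + 8 = 8 - D*q)
I(C) = 1/(9 + C) (I(C) = 1/((8 - 1*C*(-1)) + 1) = 1/((8 + C) + 1) = 1/(9 + C))
I(G)*u(25) = -4/(9 - 4) = -4/5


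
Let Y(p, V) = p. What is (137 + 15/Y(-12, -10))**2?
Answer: 294849/16 ≈ 18428.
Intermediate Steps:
(137 + 15/Y(-12, -10))**2 = (137 + 15/(-12))**2 = (137 + 15*(-1/12))**2 = (137 - 5/4)**2 = (543/4)**2 = 294849/16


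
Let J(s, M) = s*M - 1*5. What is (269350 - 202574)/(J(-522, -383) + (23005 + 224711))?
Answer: 66776/447637 ≈ 0.14917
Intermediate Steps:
J(s, M) = -5 + M*s (J(s, M) = M*s - 5 = -5 + M*s)
(269350 - 202574)/(J(-522, -383) + (23005 + 224711)) = (269350 - 202574)/((-5 - 383*(-522)) + (23005 + 224711)) = 66776/((-5 + 199926) + 247716) = 66776/(199921 + 247716) = 66776/447637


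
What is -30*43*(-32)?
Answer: 41280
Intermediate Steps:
-30*43*(-32) = -1290*(-32) = 41280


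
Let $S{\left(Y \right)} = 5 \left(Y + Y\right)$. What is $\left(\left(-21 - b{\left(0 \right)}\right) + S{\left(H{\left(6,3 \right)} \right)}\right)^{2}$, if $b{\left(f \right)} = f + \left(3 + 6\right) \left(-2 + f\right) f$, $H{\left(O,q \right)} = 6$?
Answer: $1521$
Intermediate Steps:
$S{\left(Y \right)} = 10 Y$ ($S{\left(Y \right)} = 5 \cdot 2 Y = 10 Y$)
$b{\left(f \right)} = f + f \left(-18 + 9 f\right)$ ($b{\left(f \right)} = f + 9 \left(-2 + f\right) f = f + \left(-18 + 9 f\right) f = f + f \left(-18 + 9 f\right)$)
$\left(\left(-21 - b{\left(0 \right)}\right) + S{\left(H{\left(6,3 \right)} \right)}\right)^{2} = \left(\left(-21 - 0 \left(-17 + 9 \cdot 0\right)\right) + 10 \cdot 6\right)^{2} = \left(\left(-21 - 0 \left(-17 + 0\right)\right) + 60\right)^{2} = \left(\left(-21 - 0 \left(-17\right)\right) + 60\right)^{2} = \left(\left(-21 - 0\right) + 60\right)^{2} = \left(\left(-21 + 0\right) + 60\right)^{2} = \left(-21 + 60\right)^{2} = 39^{2} = 1521$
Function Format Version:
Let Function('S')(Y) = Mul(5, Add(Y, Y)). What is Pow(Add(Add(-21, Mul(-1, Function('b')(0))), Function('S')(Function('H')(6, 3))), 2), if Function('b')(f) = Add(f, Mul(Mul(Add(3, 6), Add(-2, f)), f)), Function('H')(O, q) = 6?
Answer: 1521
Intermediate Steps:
Function('S')(Y) = Mul(10, Y) (Function('S')(Y) = Mul(5, Mul(2, Y)) = Mul(10, Y))
Function('b')(f) = Add(f, Mul(f, Add(-18, Mul(9, f)))) (Function('b')(f) = Add(f, Mul(Mul(9, Add(-2, f)), f)) = Add(f, Mul(Add(-18, Mul(9, f)), f)) = Add(f, Mul(f, Add(-18, Mul(9, f)))))
Pow(Add(Add(-21, Mul(-1, Function('b')(0))), Function('S')(Function('H')(6, 3))), 2) = Pow(Add(Add(-21, Mul(-1, Mul(0, Add(-17, Mul(9, 0))))), Mul(10, 6)), 2) = Pow(Add(Add(-21, Mul(-1, Mul(0, Add(-17, 0)))), 60), 2) = Pow(Add(Add(-21, Mul(-1, Mul(0, -17))), 60), 2) = Pow(Add(Add(-21, Mul(-1, 0)), 60), 2) = Pow(Add(Add(-21, 0), 60), 2) = Pow(Add(-21, 60), 2) = Pow(39, 2) = 1521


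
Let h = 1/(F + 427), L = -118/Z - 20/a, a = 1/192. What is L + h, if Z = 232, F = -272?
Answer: -69052229/17980 ≈ -3840.5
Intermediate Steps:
a = 1/192 ≈ 0.0052083
L = -445499/116 (L = -118/232 - 20/1/192 = -118*1/232 - 20*192 = -59/116 - 3840 = -445499/116 ≈ -3840.5)
h = 1/155 (h = 1/(-272 + 427) = 1/155 ≈ 0.0064516)
L + h = -445499/116 + 1/155 = -69052229/17980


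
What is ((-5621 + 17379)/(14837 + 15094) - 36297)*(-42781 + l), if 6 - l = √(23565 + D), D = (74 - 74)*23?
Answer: 46470492613475/29931 + 1086393749*√23565/29931 ≈ 1.5582e+9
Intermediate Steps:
D = 0 (D = 0*23 = 0)
l = 6 - √23565 (l = 6 - √(23565 + 0) = 6 - √23565 ≈ -147.51)
((-5621 + 17379)/(14837 + 15094) - 36297)*(-42781 + l) = ((-5621 + 17379)/(14837 + 15094) - 36297)*(-42781 + (6 - √23565)) = (11758/29931 - 36297)*(-42775 - √23565) = -1086393749*(-42775 - √23565)/29931 = 46470492613475/29931 + 1086393749*√23565/29931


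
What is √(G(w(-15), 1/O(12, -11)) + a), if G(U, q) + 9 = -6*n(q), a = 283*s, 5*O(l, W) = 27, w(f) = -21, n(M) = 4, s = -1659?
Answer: 3*I*√52170 ≈ 685.22*I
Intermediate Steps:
O(l, W) = 27/5 (O(l, W) = (⅕)*27 = 27/5)
a = -469497 (a = 283*(-1659) = -469497)
G(U, q) = -33 (G(U, q) = -9 - 6*4 = -9 - 24 = -33)
√(G(w(-15), 1/O(12, -11)) + a) = √(-33 - 469497) = √(-469530) = 3*I*√52170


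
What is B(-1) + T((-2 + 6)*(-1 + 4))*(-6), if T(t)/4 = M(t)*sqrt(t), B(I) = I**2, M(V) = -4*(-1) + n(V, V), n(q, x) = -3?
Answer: 1 - 48*sqrt(3) ≈ -82.138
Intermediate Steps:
M(V) = 1 (M(V) = -4*(-1) - 3 = 4 - 3 = 1)
T(t) = 4*sqrt(t) (T(t) = 4*(1*sqrt(t)) = 4*sqrt(t))
B(-1) + T((-2 + 6)*(-1 + 4))*(-6) = (-1)**2 + (4*sqrt((-2 + 6)*(-1 + 4)))*(-6) = 1 + (4*sqrt(4*3))*(-6) = 1 + (4*sqrt(12))*(-6) = 1 + (4*(2*sqrt(3)))*(-6) = 1 + (8*sqrt(3))*(-6) = 1 - 48*sqrt(3)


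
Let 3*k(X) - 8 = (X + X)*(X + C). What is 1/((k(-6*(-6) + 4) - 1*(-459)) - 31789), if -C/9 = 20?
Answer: -3/105182 ≈ -2.8522e-5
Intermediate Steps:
C = -180 (C = -9*20 = -180)
k(X) = 8/3 + 2*X*(-180 + X)/3 (k(X) = 8/3 + ((X + X)*(X - 180))/3 = 8/3 + ((2*X)*(-180 + X))/3 = 8/3 + (2*X*(-180 + X))/3 = 8/3 + 2*X*(-180 + X)/3)
1/((k(-6*(-6) + 4) - 1*(-459)) - 31789) = 1/(((8/3 - 120*(-6*(-6) + 4) + 2*(-6*(-6) + 4)²/3) - 1*(-459)) - 31789) = 1/(((8/3 - 120*(36 + 4) + 2*(36 + 4)²/3) + 459) - 31789) = 1/(((8/3 - 120*40 + (⅔)*40²) + 459) - 31789) = 1/(((8/3 - 4800 + (⅔)*1600) + 459) - 31789) = 1/(((8/3 - 4800 + 3200/3) + 459) - 31789) = 1/((-11192/3 + 459) - 31789) = 1/(-9815/3 - 31789) = 1/(-105182/3) = -3/105182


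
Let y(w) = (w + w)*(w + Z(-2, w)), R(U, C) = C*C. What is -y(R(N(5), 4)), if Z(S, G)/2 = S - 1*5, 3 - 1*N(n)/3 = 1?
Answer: -64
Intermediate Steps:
N(n) = 6 (N(n) = 9 - 3*1 = 9 - 3 = 6)
R(U, C) = C²
Z(S, G) = -10 + 2*S (Z(S, G) = 2*(S - 1*5) = 2*(S - 5) = 2*(-5 + S) = -10 + 2*S)
y(w) = 2*w*(-14 + w) (y(w) = (w + w)*(w + (-10 + 2*(-2))) = (2*w)*(w + (-10 - 4)) = (2*w)*(w - 14) = (2*w)*(-14 + w) = 2*w*(-14 + w))
-y(R(N(5), 4)) = -2*4²*(-14 + 4²) = -2*16*(-14 + 16) = -2*16*2 = -1*64 = -64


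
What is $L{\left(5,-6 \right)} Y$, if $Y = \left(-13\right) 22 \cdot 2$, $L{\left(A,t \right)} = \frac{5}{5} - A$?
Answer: $2288$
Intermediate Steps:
$L{\left(A,t \right)} = 1 - A$ ($L{\left(A,t \right)} = 5 \cdot \frac{1}{5} - A = 1 - A$)
$Y = -572$ ($Y = \left(-286\right) 2 = -572$)
$L{\left(5,-6 \right)} Y = \left(1 - 5\right) \left(-572\right) = \left(-4\right) \left(-572\right) = 2288$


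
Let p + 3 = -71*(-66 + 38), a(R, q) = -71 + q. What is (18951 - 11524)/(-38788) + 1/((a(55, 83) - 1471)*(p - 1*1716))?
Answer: -2914920905/15223165148 ≈ -0.19148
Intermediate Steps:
p = 1985 (p = -3 - 71*(-66 + 38) = -3 - 71*(-28) = -3 + 1988 = 1985)
(18951 - 11524)/(-38788) + 1/((a(55, 83) - 1471)*(p - 1*1716)) = (18951 - 11524)/(-38788) + 1/(((-71 + 83) - 1471)*(1985 - 1*1716)) = 7427*(-1/38788) + 1/((12 - 1471)*(1985 - 1716)) = -7427/38788 + 1/(-1459*269) = -7427/38788 - 1/1459*1/269 = -7427/38788 - 1/392471 = -2914920905/15223165148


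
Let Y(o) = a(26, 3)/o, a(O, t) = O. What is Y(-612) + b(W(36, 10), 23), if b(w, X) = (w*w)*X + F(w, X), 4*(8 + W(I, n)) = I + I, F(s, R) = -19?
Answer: 697973/306 ≈ 2281.0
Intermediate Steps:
W(I, n) = -8 + I/2 (W(I, n) = -8 + (I + I)/4 = -8 + (2*I)/4 = -8 + I/2)
Y(o) = 26/o
b(w, X) = -19 + X*w**2 (b(w, X) = (w*w)*X - 19 = w**2*X - 19 = X*w**2 - 19 = -19 + X*w**2)
Y(-612) + b(W(36, 10), 23) = 26/(-612) + (-19 + 23*(-8 + (1/2)*36)**2) = 26*(-1/612) + (-19 + 23*(-8 + 18)**2) = -13/306 + (-19 + 23*10**2) = -13/306 + (-19 + 23*100) = -13/306 + (-19 + 2300) = -13/306 + 2281 = 697973/306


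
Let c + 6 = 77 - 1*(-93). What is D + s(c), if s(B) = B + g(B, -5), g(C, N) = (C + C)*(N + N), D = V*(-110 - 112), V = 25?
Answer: -8666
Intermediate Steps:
D = -5550 (D = 25*(-110 - 112) = 25*(-222) = -5550)
g(C, N) = 4*C*N (g(C, N) = (2*C)*(2*N) = 4*C*N)
c = 164 (c = -6 + (77 - 1*(-93)) = -6 + (77 + 93) = -6 + 170 = 164)
s(B) = -19*B (s(B) = B + 4*B*(-5) = B - 20*B = -19*B)
D + s(c) = -5550 - 19*164 = -5550 - 3116 = -8666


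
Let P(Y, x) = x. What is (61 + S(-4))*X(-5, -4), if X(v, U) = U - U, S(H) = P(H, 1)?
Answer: 0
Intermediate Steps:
S(H) = 1
X(v, U) = 0
(61 + S(-4))*X(-5, -4) = (61 + 1)*0 = 62*0 = 0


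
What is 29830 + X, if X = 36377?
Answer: 66207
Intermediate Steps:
29830 + X = 29830 + 36377 = 66207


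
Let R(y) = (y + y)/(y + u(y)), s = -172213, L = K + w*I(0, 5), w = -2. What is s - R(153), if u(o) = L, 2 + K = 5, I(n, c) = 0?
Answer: -4477589/26 ≈ -1.7222e+5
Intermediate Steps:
K = 3 (K = -2 + 5 = 3)
L = 3 (L = 3 - 2*0 = 3 + 0 = 3)
u(o) = 3
R(y) = 2*y/(3 + y) (R(y) = (y + y)/(y + 3) = (2*y)/(3 + y) = 2*y/(3 + y))
s - R(153) = -172213 - 2*153/(3 + 153) = -172213 - 2*153/156 = -172213 - 1*51/26 = -172213 - 51/26 = -4477589/26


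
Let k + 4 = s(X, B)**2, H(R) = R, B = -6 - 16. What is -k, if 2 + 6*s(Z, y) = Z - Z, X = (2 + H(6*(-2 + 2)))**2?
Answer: 35/9 ≈ 3.8889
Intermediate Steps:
B = -22
X = 4 (X = (2 + 6*(-2 + 2))**2 = (2 + 6*0)**2 = (2 + 0)**2 = 2**2 = 4)
s(Z, y) = -1/3 (s(Z, y) = -1/3 + (Z - Z)/6 = -1/3 + (1/6)*0 = -1/3 + 0 = -1/3)
k = -35/9 (k = -4 + (-1/3)**2 = -4 + 1/9 = -35/9 ≈ -3.8889)
-k = -1*(-35/9) = 35/9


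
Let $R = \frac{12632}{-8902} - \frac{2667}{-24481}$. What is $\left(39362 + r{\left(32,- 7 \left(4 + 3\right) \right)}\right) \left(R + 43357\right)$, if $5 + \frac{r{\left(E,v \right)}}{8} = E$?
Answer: $\frac{186976357087876664}{108964931} \approx 1.7159 \cdot 10^{9}$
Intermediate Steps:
$r{\left(E,v \right)} = -40 + 8 E$
$R = - \frac{142751179}{108964931}$ ($R = 12632 \left(- \frac{1}{8902}\right) - - \frac{2667}{24481} = - \frac{6316}{4451} + \frac{2667}{24481} = - \frac{142751179}{108964931} \approx -1.3101$)
$\left(39362 + r{\left(32,- 7 \left(4 + 3\right) \right)}\right) \left(R + 43357\right) = \left(39362 + \left(-40 + 8 \cdot 32\right)\right) \left(- \frac{142751179}{108964931} + 43357\right) = \left(39362 + \left(-40 + 256\right)\right) \frac{4724249762188}{108964931} = \left(39362 + 216\right) \frac{4724249762188}{108964931} = 39578 \cdot \frac{4724249762188}{108964931} = \frac{186976357087876664}{108964931}$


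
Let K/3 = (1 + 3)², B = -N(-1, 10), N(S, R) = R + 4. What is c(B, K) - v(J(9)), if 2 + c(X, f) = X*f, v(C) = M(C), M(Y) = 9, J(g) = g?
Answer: -683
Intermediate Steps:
N(S, R) = 4 + R
v(C) = 9
B = -14 (B = -(4 + 10) = -1*14 = -14)
K = 48 (K = 3*(1 + 3)² = 3*4² = 3*16 = 48)
c(X, f) = -2 + X*f
c(B, K) - v(J(9)) = (-2 - 14*48) - 1*9 = (-2 - 672) - 9 = -674 - 9 = -683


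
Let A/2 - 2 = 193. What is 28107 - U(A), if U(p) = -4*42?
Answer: 28275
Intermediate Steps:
A = 390 (A = 4 + 2*193 = 4 + 386 = 390)
U(p) = -168
28107 - U(A) = 28107 - 1*(-168) = 28107 + 168 = 28275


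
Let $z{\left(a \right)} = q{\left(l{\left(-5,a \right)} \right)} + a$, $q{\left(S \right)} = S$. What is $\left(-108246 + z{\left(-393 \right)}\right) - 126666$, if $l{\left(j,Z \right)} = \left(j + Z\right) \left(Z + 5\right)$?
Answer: $-80881$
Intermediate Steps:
$l{\left(j,Z \right)} = \left(5 + Z\right) \left(Z + j\right)$ ($l{\left(j,Z \right)} = \left(Z + j\right) \left(5 + Z\right) = \left(5 + Z\right) \left(Z + j\right)$)
$z{\left(a \right)} = -25 + a + a^{2}$ ($z{\left(a \right)} = \left(a^{2} + 5 a + 5 \left(-5\right) + a \left(-5\right)\right) + a = \left(a^{2} + 5 a - 25 - 5 a\right) + a = \left(-25 + a^{2}\right) + a = -25 + a + a^{2}$)
$\left(-108246 + z{\left(-393 \right)}\right) - 126666 = \left(-108246 - \left(418 - 154449\right)\right) - 126666 = \left(-108246 - -154031\right) - 126666 = \left(-108246 + 154031\right) - 126666 = 45785 - 126666 = -80881$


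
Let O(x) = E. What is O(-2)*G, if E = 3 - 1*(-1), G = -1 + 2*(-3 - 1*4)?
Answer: -60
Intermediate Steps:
G = -15 (G = -1 + 2*(-3 - 4) = -1 + 2*(-7) = -1 - 14 = -15)
E = 4 (E = 3 + 1 = 4)
O(x) = 4
O(-2)*G = 4*(-15) = -60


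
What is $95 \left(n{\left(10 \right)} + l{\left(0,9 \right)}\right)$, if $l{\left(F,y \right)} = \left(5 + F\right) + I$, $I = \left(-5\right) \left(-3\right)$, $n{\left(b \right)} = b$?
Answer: $2850$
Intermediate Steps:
$I = 15$
$l{\left(F,y \right)} = 20 + F$ ($l{\left(F,y \right)} = \left(5 + F\right) + 15 = 20 + F$)
$95 \left(n{\left(10 \right)} + l{\left(0,9 \right)}\right) = 95 \left(10 + \left(20 + 0\right)\right) = 95 \left(10 + 20\right) = 95 \cdot 30 = 2850$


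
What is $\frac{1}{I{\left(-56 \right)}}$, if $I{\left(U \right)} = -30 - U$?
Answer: $\frac{1}{26} \approx 0.038462$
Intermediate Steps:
$\frac{1}{I{\left(-56 \right)}} = \frac{1}{-30 - -56} = \frac{1}{-30 + 56} = \frac{1}{26}$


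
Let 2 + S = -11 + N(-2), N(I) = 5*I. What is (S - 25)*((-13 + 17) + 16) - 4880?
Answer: -5840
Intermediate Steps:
S = -23 (S = -2 + (-11 + 5*(-2)) = -2 + (-11 - 10) = -2 - 21 = -23)
(S - 25)*((-13 + 17) + 16) - 4880 = (-23 - 25)*((-13 + 17) + 16) - 4880 = -48*(4 + 16) - 4880 = -48*20 - 4880 = -960 - 4880 = -5840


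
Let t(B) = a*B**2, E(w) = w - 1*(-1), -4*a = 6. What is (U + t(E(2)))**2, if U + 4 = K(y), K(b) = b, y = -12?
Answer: 3481/4 ≈ 870.25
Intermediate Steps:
a = -3/2 (a = -1/4*6 = -3/2 ≈ -1.5000)
E(w) = 1 + w (E(w) = w + 1 = 1 + w)
t(B) = -3*B**2/2
U = -16 (U = -4 - 12 = -16)
(U + t(E(2)))**2 = (-16 - 3*(1 + 2)**2/2)**2 = (-16 - 3/2*3**2)**2 = (-16 - 3/2*9)**2 = (-16 - 27/2)**2 = (-59/2)**2 = 3481/4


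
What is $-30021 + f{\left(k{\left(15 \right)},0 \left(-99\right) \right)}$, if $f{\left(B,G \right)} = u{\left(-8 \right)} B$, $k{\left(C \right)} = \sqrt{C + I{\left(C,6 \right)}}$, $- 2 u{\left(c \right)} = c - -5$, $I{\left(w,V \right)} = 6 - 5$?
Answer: $-30015$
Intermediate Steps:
$I{\left(w,V \right)} = 1$
$u{\left(c \right)} = - \frac{5}{2} - \frac{c}{2}$ ($u{\left(c \right)} = - \frac{c - -5}{2} = - \frac{c + 5}{2} = - \frac{5 + c}{2} = - \frac{5}{2} - \frac{c}{2}$)
$k{\left(C \right)} = \sqrt{1 + C}$ ($k{\left(C \right)} = \sqrt{C + 1} = \sqrt{1 + C}$)
$f{\left(B,G \right)} = \frac{3 B}{2}$ ($f{\left(B,G \right)} = \left(- \frac{5}{2} - -4\right) B = \left(- \frac{5}{2} + 4\right) B = \frac{3 B}{2}$)
$-30021 + f{\left(k{\left(15 \right)},0 \left(-99\right) \right)} = -30021 + \frac{3 \sqrt{1 + 15}}{2} = -30021 + \frac{3 \sqrt{16}}{2} = -30021 + \frac{3}{2} \cdot 4 = -30021 + 6 = -30015$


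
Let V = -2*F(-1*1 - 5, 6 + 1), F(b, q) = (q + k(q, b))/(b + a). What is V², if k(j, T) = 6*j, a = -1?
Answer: 196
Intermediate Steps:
F(b, q) = 7*q/(-1 + b) (F(b, q) = (q + 6*q)/(b - 1) = (7*q)/(-1 + b) = 7*q/(-1 + b))
V = 14 (V = -14*(6 + 1)/(-1 + (-1*1 - 5)) = -14*7/(-1 + (-1 - 5)) = -14*7/(-1 - 6) = -14*7/(-7) = -14*7*(-1)/7 = -2*(-7) = 14)
V² = 14² = 196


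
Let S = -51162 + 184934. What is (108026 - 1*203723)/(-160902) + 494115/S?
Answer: 732584689/170826844 ≈ 4.2885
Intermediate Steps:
S = 133772
(108026 - 1*203723)/(-160902) + 494115/S = (108026 - 1*203723)/(-160902) + 494115/133772 = (108026 - 203723)*(-1/160902) + 494115*(1/133772) = -95697*(-1/160902) + 494115/133772 = 1519/2554 + 494115/133772 = 732584689/170826844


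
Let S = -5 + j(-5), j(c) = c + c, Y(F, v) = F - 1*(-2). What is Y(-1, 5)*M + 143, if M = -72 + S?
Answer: 56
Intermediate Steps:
Y(F, v) = 2 + F (Y(F, v) = F + 2 = 2 + F)
j(c) = 2*c
S = -15 (S = -5 + 2*(-5) = -5 - 10 = -15)
M = -87 (M = -72 - 15 = -87)
Y(-1, 5)*M + 143 = (2 - 1)*(-87) + 143 = 1*(-87) + 143 = -87 + 143 = 56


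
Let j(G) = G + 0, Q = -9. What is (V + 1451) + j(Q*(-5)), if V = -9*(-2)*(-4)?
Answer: 1424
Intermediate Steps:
V = -72 (V = 18*(-4) = -72)
j(G) = G
(V + 1451) + j(Q*(-5)) = (-72 + 1451) - 9*(-5) = 1379 + 45 = 1424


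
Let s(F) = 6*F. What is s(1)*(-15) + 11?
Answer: -79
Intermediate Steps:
s(1)*(-15) + 11 = (6*1)*(-15) + 11 = 6*(-15) + 11 = -90 + 11 = -79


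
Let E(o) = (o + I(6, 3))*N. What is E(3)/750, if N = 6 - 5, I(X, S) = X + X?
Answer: 1/50 ≈ 0.020000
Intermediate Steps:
I(X, S) = 2*X
N = 1
E(o) = 12 + o (E(o) = (o + 2*6)*1 = (o + 12)*1 = (12 + o)*1 = 12 + o)
E(3)/750 = (12 + 3)/750 = 15*(1/750) = 1/50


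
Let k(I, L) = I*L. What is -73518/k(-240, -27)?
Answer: -12253/1080 ≈ -11.345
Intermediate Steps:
-73518/k(-240, -27) = -73518/((-240*(-27))) = -73518/6480 = -73518*1/6480 = -12253/1080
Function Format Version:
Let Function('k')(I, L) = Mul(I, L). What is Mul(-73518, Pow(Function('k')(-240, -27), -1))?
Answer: Rational(-12253, 1080) ≈ -11.345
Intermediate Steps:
Mul(-73518, Pow(Function('k')(-240, -27), -1)) = Mul(-73518, Pow(Mul(-240, -27), -1)) = Mul(-73518, Pow(6480, -1)) = Mul(-73518, Rational(1, 6480)) = Rational(-12253, 1080)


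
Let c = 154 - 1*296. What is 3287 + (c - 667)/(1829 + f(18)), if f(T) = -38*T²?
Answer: 34458430/10483 ≈ 3287.1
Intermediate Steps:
c = -142 (c = 154 - 296 = -142)
3287 + (c - 667)/(1829 + f(18)) = 3287 + (-142 - 667)/(1829 - 38*18²) = 3287 - 809/(1829 - 38*324) = 3287 - 809/(1829 - 12312) = 3287 - 809/(-10483) = 3287 - 809*(-1/10483) = 3287 + 809/10483 = 34458430/10483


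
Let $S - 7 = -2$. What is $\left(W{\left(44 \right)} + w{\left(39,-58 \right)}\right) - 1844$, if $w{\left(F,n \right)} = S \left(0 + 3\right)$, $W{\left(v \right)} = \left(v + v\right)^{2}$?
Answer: $5915$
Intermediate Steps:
$S = 5$ ($S = 7 - 2 = 5$)
$W{\left(v \right)} = 4 v^{2}$ ($W{\left(v \right)} = \left(2 v\right)^{2} = 4 v^{2}$)
$w{\left(F,n \right)} = 15$ ($w{\left(F,n \right)} = 5 \left(0 + 3\right) = 5 \cdot 3 = 15$)
$\left(W{\left(44 \right)} + w{\left(39,-58 \right)}\right) - 1844 = \left(4 \cdot 44^{2} + 15\right) - 1844 = \left(4 \cdot 1936 + 15\right) - 1844 = \left(7744 + 15\right) - 1844 = 7759 - 1844 = 5915$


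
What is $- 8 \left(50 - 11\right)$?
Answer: $-312$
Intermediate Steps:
$- 8 \left(50 - 11\right) = \left(-8\right) 39 = -312$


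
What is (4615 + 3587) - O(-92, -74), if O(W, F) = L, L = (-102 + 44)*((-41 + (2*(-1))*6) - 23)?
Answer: 3794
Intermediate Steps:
L = 4408 (L = -58*((-41 - 2*6) - 23) = -58*((-41 - 12) - 23) = -58*(-53 - 23) = -58*(-76) = 4408)
O(W, F) = 4408
(4615 + 3587) - O(-92, -74) = (4615 + 3587) - 1*4408 = 8202 - 4408 = 3794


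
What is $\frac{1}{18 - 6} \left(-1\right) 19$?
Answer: $- \frac{19}{12} \approx -1.5833$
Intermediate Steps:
$\frac{1}{18 - 6} \left(-1\right) 19 = \frac{1}{12} \left(-1\right) 19 = \left(- \frac{1}{12}\right) 19 = - \frac{19}{12}$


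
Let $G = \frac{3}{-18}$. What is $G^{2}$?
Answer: $\frac{1}{36} \approx 0.027778$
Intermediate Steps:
$G = - \frac{1}{6}$ ($G = 3 \left(- \frac{1}{18}\right) = - \frac{1}{6} \approx -0.16667$)
$G^{2} = \left(- \frac{1}{6}\right)^{2} = \frac{1}{36}$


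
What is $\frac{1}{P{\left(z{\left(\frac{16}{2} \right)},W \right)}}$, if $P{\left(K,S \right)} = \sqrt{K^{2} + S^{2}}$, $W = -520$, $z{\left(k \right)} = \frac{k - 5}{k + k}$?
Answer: $\frac{16 \sqrt{69222409}}{69222409} \approx 0.0019231$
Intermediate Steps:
$z{\left(k \right)} = \frac{-5 + k}{2 k}$
$\frac{1}{P{\left(z{\left(\frac{16}{2} \right)},W \right)}} = \frac{1}{\sqrt{\left(\frac{-5 + \frac{16}{2}}{2 \cdot \frac{16}{2}}\right)^{2} + \left(-520\right)^{2}}} = \frac{1}{\sqrt{\left(\frac{-5 + 16 \cdot \frac{1}{2}}{2 \cdot 16 \cdot \frac{1}{2}}\right)^{2} + 270400}} = \frac{1}{\sqrt{\left(\frac{-5 + 8}{2 \cdot 8}\right)^{2} + 270400}} = \frac{1}{\sqrt{\left(\frac{1}{2} \cdot \frac{1}{8} \cdot 3\right)^{2} + 270400}} = \frac{1}{\sqrt{\left(\frac{3}{16}\right)^{2} + 270400}} = \frac{1}{\sqrt{\frac{9}{256} + 270400}} = \frac{1}{\sqrt{\frac{69222409}{256}}} = \frac{1}{\frac{1}{16} \sqrt{69222409}} = \frac{16 \sqrt{69222409}}{69222409}$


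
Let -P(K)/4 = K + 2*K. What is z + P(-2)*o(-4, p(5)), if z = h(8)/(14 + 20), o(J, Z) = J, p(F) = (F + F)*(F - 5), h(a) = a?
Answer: -1628/17 ≈ -95.765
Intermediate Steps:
p(F) = 2*F*(-5 + F) (p(F) = (2*F)*(-5 + F) = 2*F*(-5 + F))
P(K) = -12*K (P(K) = -4*(K + 2*K) = -12*K)
z = 4/17 (z = 8/(14 + 20) = 8/34 = 8*(1/34) = 4/17 ≈ 0.23529)
z + P(-2)*o(-4, p(5)) = 4/17 - 12*(-2)*(-4) = 4/17 + 24*(-4) = 4/17 - 96 = -1628/17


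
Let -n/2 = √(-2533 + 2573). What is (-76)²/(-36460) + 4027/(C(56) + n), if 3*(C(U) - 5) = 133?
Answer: 4066990151/46632340 + 36243*√10/5116 ≈ 109.62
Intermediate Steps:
n = -4*√10 (n = -2*√(-2533 + 2573) = -4*√10 ≈ -12.649)
C(U) = 148/3 (C(U) = 5 + (⅓)*133 = 5 + 133/3 = 148/3)
(-76)²/(-36460) + 4027/(C(56) + n) = (-76)²/(-36460) + 4027/(148/3 - 4*√10) = 5776*(-1/36460) + 4027/(148/3 - 4*√10) = -1444/9115 + 4027/(148/3 - 4*√10)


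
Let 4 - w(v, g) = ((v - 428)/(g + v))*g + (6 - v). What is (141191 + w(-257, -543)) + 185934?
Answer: 52372951/160 ≈ 3.2733e+5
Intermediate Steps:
w(v, g) = -2 + v - g*(-428 + v)/(g + v) (w(v, g) = 4 - (((v - 428)/(g + v))*g + (6 - v)) = 4 - (((-428 + v)/(g + v))*g + (6 - v)) = 4 - (g*(-428 + v)/(g + v) + (6 - v)) = 4 - (6 - v + g*(-428 + v)/(g + v)) = 4 + (-6 + v - g*(-428 + v)/(g + v)) = -2 + v - g*(-428 + v)/(g + v))
(141191 + w(-257, -543)) + 185934 = (141191 + ((-257)² - 2*(-257) + 426*(-543))/(-543 - 257)) + 185934 = (141191 + (66049 + 514 - 231318)/(-800)) + 185934 = (141191 - 1/800*(-164755)) + 185934 = (141191 + 32951/160) + 185934 = 22623511/160 + 185934 = 52372951/160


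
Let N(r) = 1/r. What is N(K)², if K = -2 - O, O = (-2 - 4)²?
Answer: 1/1444 ≈ 0.00069252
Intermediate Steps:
O = 36 (O = (-6)² = 36)
K = -38 (K = -2 - 1*36 = -2 - 36 = -38)
N(K)² = (1/(-38))² = (-1/38)² = 1/1444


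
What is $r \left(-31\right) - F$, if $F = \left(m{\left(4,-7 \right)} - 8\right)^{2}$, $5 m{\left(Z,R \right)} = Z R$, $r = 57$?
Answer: $- \frac{48799}{25} \approx -1952.0$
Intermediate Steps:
$m{\left(Z,R \right)} = \frac{R Z}{5}$ ($m{\left(Z,R \right)} = \frac{Z R}{5} = \frac{R Z}{5}$)
$F = \frac{4624}{25}$ ($F = \left(\frac{1}{5} \left(-7\right) 4 - 8\right)^{2} = \left(- \frac{28}{5} - 8\right)^{2} = \left(- \frac{68}{5}\right)^{2} = \frac{4624}{25} \approx 184.96$)
$r \left(-31\right) - F = 57 \left(-31\right) - \frac{4624}{25} = -1767 - \frac{4624}{25} = - \frac{48799}{25}$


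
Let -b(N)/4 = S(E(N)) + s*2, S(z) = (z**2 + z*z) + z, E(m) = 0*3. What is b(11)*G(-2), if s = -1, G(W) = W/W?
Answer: 8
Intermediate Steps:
E(m) = 0
S(z) = z + 2*z**2 (S(z) = (z**2 + z**2) + z = 2*z**2 + z = z + 2*z**2)
G(W) = 1
b(N) = 8 (b(N) = -4*(0*(1 + 2*0) - 1*2) = -4*(0*(1 + 0) - 2) = -4*(0*1 - 2) = -4*(0 - 2) = -4*(-2) = 8)
b(11)*G(-2) = 8*1 = 8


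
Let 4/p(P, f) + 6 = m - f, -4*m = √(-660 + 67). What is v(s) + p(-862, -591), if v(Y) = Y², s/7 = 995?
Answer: 265656830803865/5476193 + 16*I*√593/5476193 ≈ 4.8511e+7 + 7.1149e-5*I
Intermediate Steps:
s = 6965 (s = 7*995 = 6965)
m = -I*√593/4 (m = -√(-660 + 67)/4 = -I*√593/4 ≈ -6.0879*I)
p(P, f) = 4/(-6 - f - I*√593/4) (p(P, f) = 4/(-6 + (-I*√593/4 - f)) = 4/(-6 + (-f - I*√593/4)) = 4/(-6 - f - I*√593/4))
v(s) + p(-862, -591) = 6965² - 16/(24 + 4*(-591) + I*√593) = 48511225 - 16/(24 - 2364 + I*√593) = 48511225 - 16/(-2340 + I*√593)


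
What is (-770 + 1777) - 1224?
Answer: -217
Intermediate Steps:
(-770 + 1777) - 1224 = 1007 - 1224 = -217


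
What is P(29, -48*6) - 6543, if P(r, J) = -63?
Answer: -6606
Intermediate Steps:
P(29, -48*6) - 6543 = -63 - 6543 = -6606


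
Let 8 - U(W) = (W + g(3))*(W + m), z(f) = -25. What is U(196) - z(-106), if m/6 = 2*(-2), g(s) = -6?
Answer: -32647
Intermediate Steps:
m = -24 (m = 6*(2*(-2)) = 6*(-4) = -24)
U(W) = 8 - (-24 + W)*(-6 + W) (U(W) = 8 - (W - 6)*(W - 24) = 8 - (-6 + W)*(-24 + W) = 8 - (-24 + W)*(-6 + W))
U(196) - z(-106) = (-136 - 1*196² + 30*196) - 1*(-25) = (-136 - 1*38416 + 5880) + 25 = (-136 - 38416 + 5880) + 25 = -32672 + 25 = -32647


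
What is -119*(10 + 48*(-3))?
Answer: 15946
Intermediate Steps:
-119*(10 + 48*(-3)) = -119*(10 - 144) = -119*(-134) = 15946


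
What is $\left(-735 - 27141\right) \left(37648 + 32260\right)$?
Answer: $-1948755408$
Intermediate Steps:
$\left(-735 - 27141\right) \left(37648 + 32260\right) = \left(-27876\right) 69908 = -1948755408$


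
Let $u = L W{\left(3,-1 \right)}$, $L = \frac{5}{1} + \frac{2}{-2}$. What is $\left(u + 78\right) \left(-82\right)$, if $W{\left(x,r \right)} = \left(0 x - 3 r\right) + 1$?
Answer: $-7708$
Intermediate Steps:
$W{\left(x,r \right)} = 1 - 3 r$ ($W{\left(x,r \right)} = \left(0 - 3 r\right) + 1 = - 3 r + 1 = 1 - 3 r$)
$L = 4$ ($L = 5 \cdot 1 + 2 \left(- \frac{1}{2}\right) = 5 - 1 = 4$)
$u = 16$ ($u = 4 \left(1 - -3\right) = 4 \left(1 + 3\right) = 4 \cdot 4 = 16$)
$\left(u + 78\right) \left(-82\right) = \left(16 + 78\right) \left(-82\right) = 94 \left(-82\right) = -7708$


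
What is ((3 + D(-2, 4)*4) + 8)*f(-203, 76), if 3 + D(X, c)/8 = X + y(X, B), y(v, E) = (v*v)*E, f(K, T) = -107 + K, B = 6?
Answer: -191890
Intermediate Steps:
y(v, E) = E*v**2 (y(v, E) = v**2*E = E*v**2)
D(X, c) = -24 + 8*X + 48*X**2 (D(X, c) = -24 + 8*(X + 6*X**2) = -24 + (8*X + 48*X**2) = -24 + 8*X + 48*X**2)
((3 + D(-2, 4)*4) + 8)*f(-203, 76) = ((3 + (-24 + 8*(-2) + 48*(-2)**2)*4) + 8)*(-107 - 203) = ((3 + (-24 - 16 + 48*4)*4) + 8)*(-310) = ((3 + (-24 - 16 + 192)*4) + 8)*(-310) = ((3 + 152*4) + 8)*(-310) = ((3 + 608) + 8)*(-310) = (611 + 8)*(-310) = 619*(-310) = -191890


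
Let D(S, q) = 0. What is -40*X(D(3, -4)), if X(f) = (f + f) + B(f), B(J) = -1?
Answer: 40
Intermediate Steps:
X(f) = -1 + 2*f (X(f) = (f + f) - 1 = 2*f - 1 = -1 + 2*f)
-40*X(D(3, -4)) = -40*(-1 + 2*0) = -40*(-1 + 0) = -40*(-1) = 40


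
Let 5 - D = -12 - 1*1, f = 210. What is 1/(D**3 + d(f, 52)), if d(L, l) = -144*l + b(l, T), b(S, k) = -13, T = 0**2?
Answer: -1/1669 ≈ -0.00059916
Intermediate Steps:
T = 0
d(L, l) = -13 - 144*l (d(L, l) = -144*l - 13 = -13 - 144*l)
D = 18 (D = 5 - (-12 - 1*1) = 5 - (-12 - 1) = 5 - 1*(-13) = 5 + 13 = 18)
1/(D**3 + d(f, 52)) = 1/(18**3 + (-13 - 144*52)) = 1/(5832 + (-13 - 7488)) = 1/(5832 - 7501) = 1/(-1669) = -1/1669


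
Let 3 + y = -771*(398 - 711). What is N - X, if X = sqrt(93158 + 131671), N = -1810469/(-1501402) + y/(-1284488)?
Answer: 245400921779/241066606522 - 3*sqrt(24981) ≈ -473.14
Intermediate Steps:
y = 241320 (y = -3 - 771*(398 - 711) = -3 - 771*(-313) = -3 + 241323 = 241320)
N = 245400921779/241066606522 (N = -1810469/(-1501402) + 241320/(-1284488) = -1810469*(-1/1501402) + 241320*(-1/1284488) = 1810469/1501402 - 30165/160561 = 245400921779/241066606522 ≈ 1.0180)
X = 3*sqrt(24981) (X = sqrt(224829) = 3*sqrt(24981) ≈ 474.16)
N - X = 245400921779/241066606522 - 3*sqrt(24981)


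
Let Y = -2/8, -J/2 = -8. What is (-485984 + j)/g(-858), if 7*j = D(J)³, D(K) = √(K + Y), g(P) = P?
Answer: 242992/429 - 9*√7/2288 ≈ 566.40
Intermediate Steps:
J = 16 (J = -2*(-8) = 16)
Y = -¼ (Y = -2*⅛ = -¼ ≈ -0.25000)
D(K) = √(-¼ + K) (D(K) = √(K - ¼) = √(-¼ + K))
j = 27*√7/8 (j = (√(-1 + 4*16)/2)³/7 = (√(-1 + 64)/2)³/7 = (√63/2)³/7 = ((3*√7)/2)³/7 = (3*√7/2)³/7 = (189*√7/8)/7 = 27*√7/8 ≈ 8.9294)
(-485984 + j)/g(-858) = (-485984 + 27*√7/8)/(-858) = (-485984 + 27*√7/8)*(-1/858) = 242992/429 - 9*√7/2288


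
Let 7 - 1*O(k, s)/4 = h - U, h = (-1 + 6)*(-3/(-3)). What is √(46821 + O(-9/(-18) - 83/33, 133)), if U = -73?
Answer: √46537 ≈ 215.72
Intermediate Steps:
h = 5 (h = 5*(-3*(-⅓)) = 5*1 = 5)
O(k, s) = -284 (O(k, s) = 28 - 4*(5 - 1*(-73)) = 28 - 4*(5 + 73) = 28 - 4*78 = 28 - 312 = -284)
√(46821 + O(-9/(-18) - 83/33, 133)) = √(46821 - 284) = √46537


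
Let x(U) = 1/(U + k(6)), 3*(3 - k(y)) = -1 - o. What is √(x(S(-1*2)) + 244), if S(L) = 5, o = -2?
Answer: √129145/23 ≈ 15.625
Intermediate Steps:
k(y) = 8/3 (k(y) = 3 - (-1 - 1*(-2))/3 = 3 - (-1 + 2)/3 = 3 - ⅓*1 = 3 - ⅓ = 8/3)
x(U) = 1/(8/3 + U) (x(U) = 1/(U + 8/3) = 1/(8/3 + U))
√(x(S(-1*2)) + 244) = √(3/(8 + 3*5) + 244) = √(3/(8 + 15) + 244) = √(3/23 + 244) = √(5615/23) = √129145/23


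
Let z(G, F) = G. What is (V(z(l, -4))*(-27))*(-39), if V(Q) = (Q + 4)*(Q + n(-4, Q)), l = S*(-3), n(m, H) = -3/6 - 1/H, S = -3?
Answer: 229671/2 ≈ 1.1484e+5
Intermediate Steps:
n(m, H) = -1/2 - 1/H (n(m, H) = -3*1/6 - 1/H = -1/2 - 1/H)
l = 9 (l = -3*(-3) = 9)
V(Q) = (4 + Q)*(Q + (-2 - Q)/(2*Q)) (V(Q) = (Q + 4)*(Q + (-2 - Q)/(2*Q)) = (4 + Q)*(Q + (-2 - Q)/(2*Q)))
(V(z(l, -4))*(-27))*(-39) = ((-3 + 9**2 - 4/9 + (7/2)*9)*(-27))*(-39) = ((-3 + 81 - 4*1/9 + 63/2)*(-27))*(-39) = ((-3 + 81 - 4/9 + 63/2)*(-27))*(-39) = ((1963/18)*(-27))*(-39) = -5889/2*(-39) = 229671/2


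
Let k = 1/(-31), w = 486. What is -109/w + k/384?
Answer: -216337/964224 ≈ -0.22436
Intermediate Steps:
k = -1/31 ≈ -0.032258
-109/w + k/384 = -109/486 - 1/31/384 = -109*1/486 - 1/31*1/384 = -109/486 - 1/11904 = -216337/964224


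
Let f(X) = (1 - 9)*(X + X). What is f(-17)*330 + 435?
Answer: 90195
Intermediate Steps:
f(X) = -16*X
f(-17)*330 + 435 = -16*(-17)*330 + 435 = 272*330 + 435 = 89760 + 435 = 90195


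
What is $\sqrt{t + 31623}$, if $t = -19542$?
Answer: $\sqrt{12081} \approx 109.91$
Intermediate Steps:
$\sqrt{t + 31623} = \sqrt{-19542 + 31623} = \sqrt{12081}$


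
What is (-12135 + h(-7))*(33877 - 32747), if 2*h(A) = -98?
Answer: -13767920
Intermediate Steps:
h(A) = -49 (h(A) = (½)*(-98) = -49)
(-12135 + h(-7))*(33877 - 32747) = (-12135 - 49)*(33877 - 32747) = -12184*1130 = -13767920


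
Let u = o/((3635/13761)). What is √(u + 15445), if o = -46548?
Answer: I*√2124310186655/3635 ≈ 400.96*I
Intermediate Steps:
u = -640547028/3635 (u = -46548/(3635/13761) = -46548/(3635*(1/13761)) = -46548/3635/13761 = -46548*13761/3635 = -640547028/3635 ≈ -1.7622e+5)
√(u + 15445) = √(-640547028/3635 + 15445) = √(-584404453/3635) = I*√2124310186655/3635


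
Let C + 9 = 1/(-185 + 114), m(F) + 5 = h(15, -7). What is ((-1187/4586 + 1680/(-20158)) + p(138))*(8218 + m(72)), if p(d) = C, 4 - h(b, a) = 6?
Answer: -252120438936513/3281782874 ≈ -76824.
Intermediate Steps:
h(b, a) = -2 (h(b, a) = 4 - 1*6 = 4 - 6 = -2)
m(F) = -7 (m(F) = -5 - 2 = -7)
C = -640/71 (C = -9 + 1/(-185 + 114) = -9 + 1/(-71) = -9 - 1/71 = -640/71 ≈ -9.0141)
p(d) = -640/71
((-1187/4586 + 1680/(-20158)) + p(138))*(8218 + m(72)) = ((-1187/4586 + 1680/(-20158)) - 640/71)*(8218 - 7) = ((-1187*1/4586 + 1680*(-1/20158)) - 640/71)*8211 = ((-1187/4586 - 840/10079) - 640/71)*8211 = (-15816013/46222294 - 640/71)*8211 = -30705205083/3281782874*8211 = -252120438936513/3281782874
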